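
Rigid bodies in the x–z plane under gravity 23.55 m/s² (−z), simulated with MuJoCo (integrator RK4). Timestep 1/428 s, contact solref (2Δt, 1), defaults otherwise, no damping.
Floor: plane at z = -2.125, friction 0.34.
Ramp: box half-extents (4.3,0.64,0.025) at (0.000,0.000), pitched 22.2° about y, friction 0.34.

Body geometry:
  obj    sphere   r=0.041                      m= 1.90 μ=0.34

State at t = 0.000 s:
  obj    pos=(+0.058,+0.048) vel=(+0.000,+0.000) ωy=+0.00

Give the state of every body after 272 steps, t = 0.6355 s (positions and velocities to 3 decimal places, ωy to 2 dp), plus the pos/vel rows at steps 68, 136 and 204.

State at t = 0.6355 s:
  obj    pos=(+1.246,-0.437) vel=(+3.740,-1.526) ωy=+98.51

Key-timestep trajectory:
   step    t(s)  obj.x    obj.z    obj.vx   obj.vz 
     68  0.1589   +0.132  +0.017  +0.935  -0.382
    136  0.3178   +0.355  -0.074  +1.870  -0.763
    204  0.4766   +0.726  -0.225  +2.805  -1.145


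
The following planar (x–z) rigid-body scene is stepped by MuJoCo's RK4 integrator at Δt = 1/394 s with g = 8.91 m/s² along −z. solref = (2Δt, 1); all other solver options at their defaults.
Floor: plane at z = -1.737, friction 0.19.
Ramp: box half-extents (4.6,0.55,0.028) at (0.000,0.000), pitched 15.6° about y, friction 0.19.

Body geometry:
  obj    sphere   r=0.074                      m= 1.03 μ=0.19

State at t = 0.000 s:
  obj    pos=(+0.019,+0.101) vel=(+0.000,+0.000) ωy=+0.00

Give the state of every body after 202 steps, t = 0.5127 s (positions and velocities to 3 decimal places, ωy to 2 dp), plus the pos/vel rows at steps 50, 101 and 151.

State at t = 0.5127 s:
  obj    pos=(+0.236,+0.040) vel=(+0.845,-0.236) ωy=+11.86

Key-timestep trajectory:
   step    t(s)  obj.x    obj.z    obj.vx   obj.vz 
     50  0.1269   +0.032  +0.097  +0.209  -0.058
    101  0.2563   +0.073  +0.085  +0.423  -0.118
    151  0.3832   +0.140  +0.067  +0.632  -0.176


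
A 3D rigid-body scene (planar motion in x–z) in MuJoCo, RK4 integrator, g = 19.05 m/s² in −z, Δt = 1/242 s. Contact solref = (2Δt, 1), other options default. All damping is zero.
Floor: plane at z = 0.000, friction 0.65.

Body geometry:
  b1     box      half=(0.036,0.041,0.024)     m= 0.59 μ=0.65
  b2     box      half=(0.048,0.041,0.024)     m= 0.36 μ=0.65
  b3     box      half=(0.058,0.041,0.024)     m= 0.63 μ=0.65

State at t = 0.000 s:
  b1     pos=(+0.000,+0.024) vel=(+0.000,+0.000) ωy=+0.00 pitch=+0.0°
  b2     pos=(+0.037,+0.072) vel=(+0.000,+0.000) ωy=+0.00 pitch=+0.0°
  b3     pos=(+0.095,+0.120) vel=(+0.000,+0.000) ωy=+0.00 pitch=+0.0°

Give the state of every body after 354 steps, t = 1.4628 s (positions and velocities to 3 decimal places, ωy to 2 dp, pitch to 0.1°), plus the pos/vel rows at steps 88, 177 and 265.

State at t = 1.4628 s:
  b1     pos=(-0.001,+0.024) vel=(+0.000,+0.000) ωy=+0.00 pitch=+0.0°
  b2     pos=(+0.059,+0.054) vel=(+0.000,+0.000) ωy=-0.01 pitch=+65.3°
  b3     pos=(+0.133,+0.057) vel=(+0.000,+0.000) ωy=-0.01 pitch=+42.2°

Key-timestep trajectory:
   step    t(s)  b1.x    b1.z    b1.vx   b1.vz   b2.x    b2.z    b2.vx   b2.vz   b3.x    b3.z    b3.vx   b3.vz 
     88  0.3636   +0.000  +0.024  +0.000  +0.000   +0.060  +0.054  +0.000  +0.000   +0.133  +0.057  +0.000  +0.000
    177  0.7314   +0.000  +0.024  +0.000  +0.000   +0.059  +0.054  +0.000  +0.000   +0.133  +0.057  +0.000  +0.000
    265  1.0950   -0.001  +0.024  +0.000  +0.000   +0.059  +0.054  +0.000  +0.000   +0.133  +0.057  +0.000  +0.000


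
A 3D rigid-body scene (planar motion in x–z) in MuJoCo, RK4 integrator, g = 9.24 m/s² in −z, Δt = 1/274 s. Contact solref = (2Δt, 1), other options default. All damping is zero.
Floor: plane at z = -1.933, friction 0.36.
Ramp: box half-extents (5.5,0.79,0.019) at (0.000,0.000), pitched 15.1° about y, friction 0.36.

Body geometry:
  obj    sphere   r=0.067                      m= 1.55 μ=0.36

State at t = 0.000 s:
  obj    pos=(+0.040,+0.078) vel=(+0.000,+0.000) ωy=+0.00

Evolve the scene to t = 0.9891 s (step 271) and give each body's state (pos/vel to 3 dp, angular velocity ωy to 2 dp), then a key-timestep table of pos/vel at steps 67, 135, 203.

State at t = 0.9891 s:
  obj    pos=(+0.852,-0.141) vel=(+1.642,-0.443) ωy=+25.38

Key-timestep trajectory:
   step    t(s)  obj.x    obj.z    obj.vx   obj.vz 
     67  0.2445   +0.090  +0.065  +0.406  -0.110
    135  0.4927   +0.242  +0.024  +0.818  -0.221
    203  0.7409   +0.496  -0.045  +1.230  -0.332


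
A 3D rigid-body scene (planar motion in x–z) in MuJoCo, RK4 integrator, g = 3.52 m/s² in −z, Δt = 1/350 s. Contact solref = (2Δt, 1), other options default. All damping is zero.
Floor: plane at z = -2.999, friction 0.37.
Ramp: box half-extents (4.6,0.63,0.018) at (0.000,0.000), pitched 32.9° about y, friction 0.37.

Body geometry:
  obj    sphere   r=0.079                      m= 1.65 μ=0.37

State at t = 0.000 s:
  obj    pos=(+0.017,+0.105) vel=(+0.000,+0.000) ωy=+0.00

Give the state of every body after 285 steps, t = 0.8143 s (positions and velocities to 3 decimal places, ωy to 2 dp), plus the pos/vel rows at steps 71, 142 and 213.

State at t = 0.8143 s:
  obj    pos=(+0.397,-0.141) vel=(+0.934,-0.604) ωy=+14.08

Key-timestep trajectory:
   step    t(s)  obj.x    obj.z    obj.vx   obj.vz 
     71  0.2029   +0.040  +0.089  +0.233  -0.151
    142  0.4057   +0.111  +0.044  +0.465  -0.301
    213  0.6086   +0.229  -0.033  +0.698  -0.451


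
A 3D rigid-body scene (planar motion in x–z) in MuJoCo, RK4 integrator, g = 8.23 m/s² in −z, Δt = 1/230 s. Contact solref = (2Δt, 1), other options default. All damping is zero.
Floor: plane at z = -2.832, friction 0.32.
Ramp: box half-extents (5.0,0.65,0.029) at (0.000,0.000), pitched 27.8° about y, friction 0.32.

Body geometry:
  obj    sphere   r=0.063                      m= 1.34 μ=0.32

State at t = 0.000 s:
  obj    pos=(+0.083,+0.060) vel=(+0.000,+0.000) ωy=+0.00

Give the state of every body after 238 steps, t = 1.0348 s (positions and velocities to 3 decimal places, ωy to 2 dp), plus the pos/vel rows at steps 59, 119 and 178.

State at t = 1.0348 s:
  obj    pos=(+1.382,-0.624) vel=(+2.510,-1.323) ωy=+45.03

Key-timestep trajectory:
   step    t(s)  obj.x    obj.z    obj.vx   obj.vz 
     59  0.2565   +0.163  +0.018  +0.622  -0.328
    119  0.5174   +0.408  -0.111  +1.255  -0.662
    178  0.7739   +0.809  -0.323  +1.877  -0.990


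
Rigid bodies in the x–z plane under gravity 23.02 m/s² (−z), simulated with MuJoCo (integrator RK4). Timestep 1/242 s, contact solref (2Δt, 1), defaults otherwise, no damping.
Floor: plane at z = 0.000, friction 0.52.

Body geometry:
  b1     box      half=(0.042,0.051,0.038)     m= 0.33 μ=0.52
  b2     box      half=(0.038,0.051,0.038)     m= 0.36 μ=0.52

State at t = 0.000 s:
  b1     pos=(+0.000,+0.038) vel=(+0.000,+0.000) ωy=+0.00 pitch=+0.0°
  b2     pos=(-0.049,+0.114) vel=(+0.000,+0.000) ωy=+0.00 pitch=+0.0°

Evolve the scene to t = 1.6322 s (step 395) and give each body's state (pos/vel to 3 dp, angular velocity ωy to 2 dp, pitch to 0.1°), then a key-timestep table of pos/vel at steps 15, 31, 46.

State at t = 1.6322 s:
  b1     pos=(+0.000,+0.038) vel=(+0.000,+0.000) ωy=+0.00 pitch=+0.0°
  b2     pos=(-0.094,+0.038) vel=(+0.000,+0.000) ωy=+0.00 pitch=-90.0°

Key-timestep trajectory:
   step    t(s)  b1.x    b1.z    b1.vx   b1.vz   b2.x    b2.z    b2.vx   b2.vz 
     15  0.0620   +0.000  +0.038  +0.001  +0.000   -0.054  +0.113  -0.184  -0.059
     31  0.1281   +0.000  +0.038  +0.000  +0.000   -0.075  +0.096  -0.423  -0.624
     46  0.1901   +0.000  +0.038  +0.000  +0.000   -0.096  +0.033  +0.120  +0.229


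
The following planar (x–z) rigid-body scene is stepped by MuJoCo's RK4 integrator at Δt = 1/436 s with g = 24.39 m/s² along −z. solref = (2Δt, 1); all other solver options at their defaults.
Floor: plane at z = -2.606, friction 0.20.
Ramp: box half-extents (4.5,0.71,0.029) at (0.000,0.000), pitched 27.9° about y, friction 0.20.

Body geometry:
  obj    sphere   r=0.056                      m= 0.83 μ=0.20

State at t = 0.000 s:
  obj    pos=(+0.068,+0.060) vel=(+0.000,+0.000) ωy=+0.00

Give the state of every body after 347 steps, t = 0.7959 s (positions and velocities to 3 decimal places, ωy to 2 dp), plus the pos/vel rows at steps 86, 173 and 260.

State at t = 0.7959 s:
  obj    pos=(+2.350,-1.148) vel=(+5.734,-3.036) ωy=+115.84

Key-timestep trajectory:
   step    t(s)  obj.x    obj.z    obj.vx   obj.vz 
     86  0.1972   +0.208  -0.014  +1.421  -0.753
    173  0.3968   +0.635  -0.240  +2.859  -1.514
    260  0.5963   +1.349  -0.618  +4.297  -2.275


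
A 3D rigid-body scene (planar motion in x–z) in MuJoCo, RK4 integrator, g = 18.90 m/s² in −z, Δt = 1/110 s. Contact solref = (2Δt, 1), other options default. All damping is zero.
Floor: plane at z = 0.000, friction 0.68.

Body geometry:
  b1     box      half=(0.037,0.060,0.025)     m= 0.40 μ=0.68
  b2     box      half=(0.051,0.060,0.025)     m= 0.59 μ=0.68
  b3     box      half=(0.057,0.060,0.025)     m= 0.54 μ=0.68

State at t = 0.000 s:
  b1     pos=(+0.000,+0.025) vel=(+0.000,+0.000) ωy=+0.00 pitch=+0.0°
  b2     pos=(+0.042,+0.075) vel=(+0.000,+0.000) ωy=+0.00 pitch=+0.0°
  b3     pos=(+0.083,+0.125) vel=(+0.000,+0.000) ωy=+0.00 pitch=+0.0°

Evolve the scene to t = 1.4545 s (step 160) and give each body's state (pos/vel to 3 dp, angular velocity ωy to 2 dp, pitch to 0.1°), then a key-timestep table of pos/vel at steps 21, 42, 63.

State at t = 1.4545 s:
  b1     pos=(+0.000,+0.025) vel=(+0.000,+0.000) ωy=+0.00 pitch=+0.0°
  b2     pos=(+0.089,+0.051) vel=(+0.000,+0.000) ωy=+0.00 pitch=+90.0°
  b3     pos=(+0.259,+0.025) vel=(+0.000,+0.000) ωy=+0.00 pitch=+180.0°

Key-timestep trajectory:
   step    t(s)  b1.x    b1.z    b1.vx   b1.vz   b2.x    b2.z    b2.vx   b2.vz   b3.x    b3.z    b3.vx   b3.vz 
     21  0.1909   +0.000  +0.025  +0.000  +0.000   +0.081  +0.054  +0.257  -0.041   +0.147  +0.060  +0.319  +0.114
     42  0.3818   +0.000  +0.025  +0.000  +0.000   +0.084  +0.052  +0.037  +0.016   +0.196  +0.062  +0.103  +0.003
     63  0.5727   +0.000  +0.025  +0.000  +0.000   +0.089  +0.051  +0.000  +0.002   +0.239  +0.046  +0.518  -0.455


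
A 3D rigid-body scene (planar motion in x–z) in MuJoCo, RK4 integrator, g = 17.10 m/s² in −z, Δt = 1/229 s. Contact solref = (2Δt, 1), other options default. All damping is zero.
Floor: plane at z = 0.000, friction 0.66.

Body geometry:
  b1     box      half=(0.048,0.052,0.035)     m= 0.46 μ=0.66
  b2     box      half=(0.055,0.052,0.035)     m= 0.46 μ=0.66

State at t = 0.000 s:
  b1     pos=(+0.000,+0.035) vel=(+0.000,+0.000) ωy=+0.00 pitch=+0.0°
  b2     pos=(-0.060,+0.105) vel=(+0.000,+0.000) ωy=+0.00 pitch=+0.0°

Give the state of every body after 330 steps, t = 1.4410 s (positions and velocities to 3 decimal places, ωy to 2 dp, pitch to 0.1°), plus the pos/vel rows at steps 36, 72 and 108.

State at t = 1.4410 s:
  b1     pos=(+0.000,+0.035) vel=(+0.000,+0.000) ωy=+0.00 pitch=+0.0°
  b2     pos=(-0.112,+0.055) vel=(+0.000,+0.000) ωy=+0.00 pitch=-90.0°

Key-timestep trajectory:
   step    t(s)  b1.x    b1.z    b1.vx   b1.vz   b2.x    b2.z    b2.vx   b2.vz 
     36  0.1572   +0.000  +0.035  +0.000  +0.000   -0.091  +0.063  -0.361  -0.834
     72  0.3144   +0.000  +0.035  +0.000  +0.000   -0.134  +0.064  +0.012  -0.003
    108  0.4716   +0.000  +0.035  +0.000  +0.000   -0.107  +0.058  -0.005  +0.009


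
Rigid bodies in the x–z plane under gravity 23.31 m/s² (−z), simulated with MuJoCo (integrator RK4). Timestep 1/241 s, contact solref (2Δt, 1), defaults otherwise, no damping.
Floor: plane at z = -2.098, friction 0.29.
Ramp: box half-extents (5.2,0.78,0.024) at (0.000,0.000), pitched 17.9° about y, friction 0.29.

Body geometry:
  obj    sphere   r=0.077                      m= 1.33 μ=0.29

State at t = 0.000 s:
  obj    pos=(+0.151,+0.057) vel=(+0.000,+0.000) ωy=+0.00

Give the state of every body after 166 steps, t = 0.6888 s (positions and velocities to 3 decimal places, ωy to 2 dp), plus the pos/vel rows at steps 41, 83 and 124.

State at t = 0.6888 s:
  obj    pos=(+1.306,-0.316) vel=(+3.354,-1.083) ωy=+45.77

Key-timestep trajectory:
   step    t(s)  obj.x    obj.z    obj.vx   obj.vz 
     41  0.1701   +0.222  +0.035  +0.829  -0.268
     83  0.3444   +0.440  -0.036  +1.677  -0.542
    124  0.5145   +0.796  -0.151  +2.506  -0.809


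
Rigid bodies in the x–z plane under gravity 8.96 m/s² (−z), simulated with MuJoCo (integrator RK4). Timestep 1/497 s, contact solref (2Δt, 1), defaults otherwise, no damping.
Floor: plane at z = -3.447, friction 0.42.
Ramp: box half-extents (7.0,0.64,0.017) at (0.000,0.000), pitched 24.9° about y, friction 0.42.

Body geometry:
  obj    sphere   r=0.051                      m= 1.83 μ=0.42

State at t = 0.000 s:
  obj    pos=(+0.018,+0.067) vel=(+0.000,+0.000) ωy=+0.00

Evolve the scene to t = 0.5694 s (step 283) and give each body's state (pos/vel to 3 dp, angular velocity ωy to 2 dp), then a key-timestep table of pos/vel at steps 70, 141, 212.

State at t = 0.5694 s:
  obj    pos=(+0.414,-0.117) vel=(+1.392,-0.646) ωy=+30.08

Key-timestep trajectory:
   step    t(s)  obj.x    obj.z    obj.vx   obj.vz 
     70  0.1408   +0.042  +0.055  +0.344  -0.160
    141  0.2837   +0.116  +0.021  +0.693  -0.322
    212  0.4266   +0.240  -0.037  +1.043  -0.484


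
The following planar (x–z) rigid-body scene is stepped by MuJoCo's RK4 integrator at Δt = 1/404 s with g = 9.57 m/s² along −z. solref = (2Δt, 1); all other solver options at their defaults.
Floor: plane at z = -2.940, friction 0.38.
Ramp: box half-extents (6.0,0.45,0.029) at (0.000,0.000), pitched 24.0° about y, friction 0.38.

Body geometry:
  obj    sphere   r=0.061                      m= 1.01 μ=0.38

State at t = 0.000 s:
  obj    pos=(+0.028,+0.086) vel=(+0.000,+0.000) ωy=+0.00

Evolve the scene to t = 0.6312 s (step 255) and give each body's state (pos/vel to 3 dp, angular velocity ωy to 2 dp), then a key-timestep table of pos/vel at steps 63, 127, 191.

State at t = 0.6312 s:
  obj    pos=(+0.534,-0.139) vel=(+1.603,-0.714) ωy=+28.77

Key-timestep trajectory:
   step    t(s)  obj.x    obj.z    obj.vx   obj.vz 
     63  0.1559   +0.059  +0.072  +0.396  -0.176
    127  0.3144   +0.154  +0.030  +0.799  -0.356
    191  0.4728   +0.312  -0.040  +1.201  -0.535


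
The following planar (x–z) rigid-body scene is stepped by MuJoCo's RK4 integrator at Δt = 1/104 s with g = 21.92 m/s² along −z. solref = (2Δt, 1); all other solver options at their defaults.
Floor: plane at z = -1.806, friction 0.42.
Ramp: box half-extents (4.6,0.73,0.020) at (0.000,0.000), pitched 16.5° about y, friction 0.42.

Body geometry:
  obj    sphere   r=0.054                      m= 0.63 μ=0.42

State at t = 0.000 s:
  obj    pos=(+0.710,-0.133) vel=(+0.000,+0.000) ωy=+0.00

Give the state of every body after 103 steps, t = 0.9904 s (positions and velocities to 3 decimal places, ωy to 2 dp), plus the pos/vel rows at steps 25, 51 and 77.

State at t = 0.9904 s:
  obj    pos=(+2.800,-0.752) vel=(+4.221,-1.250) ωy=+81.55

Key-timestep trajectory:
   step    t(s)  obj.x    obj.z    obj.vx   obj.vz 
     25  0.2404   +0.833  -0.170  +1.025  -0.303
     51  0.4904   +1.223  -0.285  +2.090  -0.619
     77  0.7404   +1.878  -0.479  +3.155  -0.935


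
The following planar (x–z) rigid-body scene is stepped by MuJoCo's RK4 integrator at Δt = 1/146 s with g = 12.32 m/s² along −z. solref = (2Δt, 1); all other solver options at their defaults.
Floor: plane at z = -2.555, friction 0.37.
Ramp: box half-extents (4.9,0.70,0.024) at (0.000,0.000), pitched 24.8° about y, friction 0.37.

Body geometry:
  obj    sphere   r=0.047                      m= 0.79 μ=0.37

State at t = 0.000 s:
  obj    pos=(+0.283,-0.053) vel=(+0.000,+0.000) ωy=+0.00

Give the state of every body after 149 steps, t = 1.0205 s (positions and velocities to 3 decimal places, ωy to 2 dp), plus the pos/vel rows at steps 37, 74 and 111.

State at t = 1.0205 s:
  obj    pos=(+2.028,-0.859) vel=(+3.419,-1.580) ωy=+80.14

Key-timestep trajectory:
   step    t(s)  obj.x    obj.z    obj.vx   obj.vz 
     37  0.2534   +0.391  -0.102  +0.849  -0.392
     74  0.5068   +0.714  -0.252  +1.698  -0.785
    111  0.7603   +1.252  -0.500  +2.547  -1.177


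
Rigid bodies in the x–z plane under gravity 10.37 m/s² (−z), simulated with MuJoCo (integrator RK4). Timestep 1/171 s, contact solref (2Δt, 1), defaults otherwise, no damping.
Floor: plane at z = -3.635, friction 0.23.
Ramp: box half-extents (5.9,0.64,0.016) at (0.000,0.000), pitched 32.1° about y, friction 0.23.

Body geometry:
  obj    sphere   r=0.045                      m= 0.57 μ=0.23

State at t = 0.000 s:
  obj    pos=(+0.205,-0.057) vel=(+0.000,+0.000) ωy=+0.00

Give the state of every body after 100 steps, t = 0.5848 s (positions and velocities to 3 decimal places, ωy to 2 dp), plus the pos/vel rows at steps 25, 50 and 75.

State at t = 0.5848 s:
  obj    pos=(+0.776,-0.414) vel=(+1.950,-1.223) ωy=+51.12

Key-timestep trajectory:
   step    t(s)  obj.x    obj.z    obj.vx   obj.vz 
     25  0.1462   +0.241  -0.079  +0.488  -0.306
     50  0.2924   +0.348  -0.146  +0.975  -0.612
     75  0.4386   +0.526  -0.258  +1.463  -0.918


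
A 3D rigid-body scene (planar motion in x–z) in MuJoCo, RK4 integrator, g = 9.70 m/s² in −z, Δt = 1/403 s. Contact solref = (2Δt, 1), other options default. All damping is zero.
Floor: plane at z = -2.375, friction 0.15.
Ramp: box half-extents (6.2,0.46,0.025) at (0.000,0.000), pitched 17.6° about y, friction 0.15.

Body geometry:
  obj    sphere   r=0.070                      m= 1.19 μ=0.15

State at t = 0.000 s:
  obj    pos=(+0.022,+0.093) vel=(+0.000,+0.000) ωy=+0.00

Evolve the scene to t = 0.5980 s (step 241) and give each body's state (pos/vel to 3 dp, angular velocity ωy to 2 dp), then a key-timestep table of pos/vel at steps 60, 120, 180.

State at t = 0.5980 s:
  obj    pos=(+0.379,-0.021) vel=(+1.194,-0.379) ωy=+17.89

Key-timestep trajectory:
   step    t(s)  obj.x    obj.z    obj.vx   obj.vz 
     60  0.1489   +0.044  +0.086  +0.297  -0.094
    120  0.2978   +0.110  +0.065  +0.595  -0.189
    180  0.4467   +0.221  +0.030  +0.892  -0.283


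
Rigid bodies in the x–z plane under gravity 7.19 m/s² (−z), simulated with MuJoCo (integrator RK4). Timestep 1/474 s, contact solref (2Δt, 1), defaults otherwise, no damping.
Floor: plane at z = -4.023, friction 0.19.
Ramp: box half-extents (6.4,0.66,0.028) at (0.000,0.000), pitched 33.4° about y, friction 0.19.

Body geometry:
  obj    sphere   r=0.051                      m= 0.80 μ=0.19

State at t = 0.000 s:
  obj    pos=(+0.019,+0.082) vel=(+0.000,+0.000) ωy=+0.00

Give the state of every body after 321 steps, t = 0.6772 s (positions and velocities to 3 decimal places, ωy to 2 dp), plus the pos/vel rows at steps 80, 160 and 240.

State at t = 0.6772 s:
  obj    pos=(+0.560,-0.275) vel=(+1.598,-1.054) ωy=+37.53

Key-timestep trajectory:
   step    t(s)  obj.x    obj.z    obj.vx   obj.vz 
     80  0.1688   +0.053  +0.060  +0.398  -0.263
    160  0.3376   +0.154  -0.007  +0.797  -0.525
    240  0.5063   +0.322  -0.118  +1.195  -0.788


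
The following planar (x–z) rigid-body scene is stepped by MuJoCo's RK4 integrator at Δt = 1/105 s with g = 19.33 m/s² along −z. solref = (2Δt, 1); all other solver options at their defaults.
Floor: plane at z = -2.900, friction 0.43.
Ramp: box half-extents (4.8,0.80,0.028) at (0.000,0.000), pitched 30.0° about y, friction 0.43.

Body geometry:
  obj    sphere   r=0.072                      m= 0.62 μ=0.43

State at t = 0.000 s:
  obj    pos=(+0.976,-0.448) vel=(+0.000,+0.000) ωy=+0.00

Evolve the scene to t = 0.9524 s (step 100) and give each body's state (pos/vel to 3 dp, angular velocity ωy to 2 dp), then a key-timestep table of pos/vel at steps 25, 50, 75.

State at t = 0.9524 s:
  obj    pos=(+3.687,-2.013) vel=(+5.693,-3.287) ωy=+91.30

Key-timestep trajectory:
   step    t(s)  obj.x    obj.z    obj.vx   obj.vz 
     25  0.2381   +1.146  -0.546  +1.423  -0.822
     50  0.4762   +1.654  -0.839  +2.847  -1.643
     75  0.7143   +2.501  -1.329  +4.270  -2.465


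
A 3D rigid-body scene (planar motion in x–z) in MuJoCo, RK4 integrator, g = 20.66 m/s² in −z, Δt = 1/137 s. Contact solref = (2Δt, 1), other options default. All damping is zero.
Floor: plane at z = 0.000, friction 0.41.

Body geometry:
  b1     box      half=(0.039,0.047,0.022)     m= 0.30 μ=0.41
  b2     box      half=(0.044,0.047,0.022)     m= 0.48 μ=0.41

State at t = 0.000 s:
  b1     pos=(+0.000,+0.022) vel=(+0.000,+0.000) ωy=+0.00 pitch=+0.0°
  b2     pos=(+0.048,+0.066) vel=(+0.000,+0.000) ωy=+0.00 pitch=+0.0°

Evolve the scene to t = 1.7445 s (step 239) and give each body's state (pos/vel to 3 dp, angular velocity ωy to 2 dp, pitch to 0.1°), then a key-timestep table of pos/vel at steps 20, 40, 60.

State at t = 1.7445 s:
  b1     pos=(+0.000,+0.022) vel=(+0.000,+0.000) ωy=+0.00 pitch=+0.0°
  b2     pos=(+0.093,+0.044) vel=(+0.000,+0.000) ωy=+0.00 pitch=+90.0°

Key-timestep trajectory:
   step    t(s)  b1.x    b1.z    b1.vx   b1.vz   b2.x    b2.z    b2.vx   b2.vz 
     20  0.1460   +0.000  +0.022  +0.000  +0.000   +0.075  +0.048  +0.286  +0.040
     40  0.2920   +0.000  +0.022  +0.000  +0.000   +0.104  +0.048  -0.047  -0.009
     60  0.4380   +0.000  +0.022  +0.000  +0.000   +0.091  +0.045  +0.188  -0.080


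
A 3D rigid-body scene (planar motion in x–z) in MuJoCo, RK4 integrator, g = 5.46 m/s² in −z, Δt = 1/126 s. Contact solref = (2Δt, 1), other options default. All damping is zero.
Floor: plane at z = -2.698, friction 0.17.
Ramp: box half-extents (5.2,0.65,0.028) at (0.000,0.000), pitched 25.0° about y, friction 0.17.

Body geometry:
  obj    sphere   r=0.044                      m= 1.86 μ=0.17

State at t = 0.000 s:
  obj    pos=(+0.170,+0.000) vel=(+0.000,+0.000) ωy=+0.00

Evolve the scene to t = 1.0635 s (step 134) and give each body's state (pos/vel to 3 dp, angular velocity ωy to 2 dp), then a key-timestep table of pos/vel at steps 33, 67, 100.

State at t = 1.0635 s:
  obj    pos=(+1.015,-0.394) vel=(+1.589,-0.741) ωy=+39.82

Key-timestep trajectory:
   step    t(s)  obj.x    obj.z    obj.vx   obj.vz 
     33  0.2619   +0.221  -0.024  +0.391  -0.183
     67  0.5317   +0.381  -0.098  +0.795  -0.370
    100  0.7937   +0.641  -0.219  +1.186  -0.553


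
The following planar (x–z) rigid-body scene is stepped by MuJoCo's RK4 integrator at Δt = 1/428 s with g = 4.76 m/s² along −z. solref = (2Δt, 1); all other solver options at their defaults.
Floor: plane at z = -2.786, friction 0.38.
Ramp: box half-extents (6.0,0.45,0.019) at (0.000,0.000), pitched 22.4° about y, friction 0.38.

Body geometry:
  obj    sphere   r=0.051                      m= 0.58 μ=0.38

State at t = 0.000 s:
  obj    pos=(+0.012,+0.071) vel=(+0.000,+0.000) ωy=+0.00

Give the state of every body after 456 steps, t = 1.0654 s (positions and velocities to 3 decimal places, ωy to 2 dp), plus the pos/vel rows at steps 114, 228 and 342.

State at t = 1.0654 s:
  obj    pos=(+0.692,-0.209) vel=(+1.276,-0.526) ωy=+27.06

Key-timestep trajectory:
   step    t(s)  obj.x    obj.z    obj.vx   obj.vz 
    114  0.2664   +0.054  +0.053  +0.319  -0.132
    228  0.5327   +0.182  +0.001  +0.638  -0.263
    342  0.7991   +0.394  -0.087  +0.957  -0.395


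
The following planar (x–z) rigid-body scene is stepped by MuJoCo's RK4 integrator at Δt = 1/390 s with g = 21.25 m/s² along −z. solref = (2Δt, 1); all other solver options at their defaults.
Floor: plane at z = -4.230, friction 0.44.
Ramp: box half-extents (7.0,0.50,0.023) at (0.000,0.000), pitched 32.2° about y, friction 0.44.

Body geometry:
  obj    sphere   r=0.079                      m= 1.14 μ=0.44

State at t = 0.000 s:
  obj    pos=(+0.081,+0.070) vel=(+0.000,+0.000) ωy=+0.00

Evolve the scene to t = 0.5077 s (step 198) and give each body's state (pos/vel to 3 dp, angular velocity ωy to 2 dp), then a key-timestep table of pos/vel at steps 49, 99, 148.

State at t = 0.5077 s:
  obj    pos=(+0.963,-0.486) vel=(+3.475,-2.188) ωy=+51.97

Key-timestep trajectory:
   step    t(s)  obj.x    obj.z    obj.vx   obj.vz 
     49  0.1256   +0.135  +0.036  +0.860  -0.542
     99  0.2538   +0.301  -0.069  +1.738  -1.094
    148  0.3795   +0.574  -0.241  +2.597  -1.636


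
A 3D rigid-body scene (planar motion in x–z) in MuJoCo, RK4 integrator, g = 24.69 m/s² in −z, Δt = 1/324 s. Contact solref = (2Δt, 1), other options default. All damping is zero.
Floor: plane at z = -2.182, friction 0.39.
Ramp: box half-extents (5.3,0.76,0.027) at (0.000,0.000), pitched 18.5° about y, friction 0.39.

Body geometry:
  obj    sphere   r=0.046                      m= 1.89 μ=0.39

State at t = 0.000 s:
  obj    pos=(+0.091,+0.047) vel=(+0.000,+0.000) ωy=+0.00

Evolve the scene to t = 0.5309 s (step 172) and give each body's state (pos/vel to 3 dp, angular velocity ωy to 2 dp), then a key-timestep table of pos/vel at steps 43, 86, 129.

State at t = 0.5309 s:
  obj    pos=(+0.839,-0.204) vel=(+2.817,-0.943) ωy=+64.57

Key-timestep trajectory:
   step    t(s)  obj.x    obj.z    obj.vx   obj.vz 
     43  0.1327   +0.138  +0.031  +0.704  -0.236
     86  0.2654   +0.278  -0.016  +1.409  -0.471
    129  0.3981   +0.512  -0.094  +2.113  -0.707


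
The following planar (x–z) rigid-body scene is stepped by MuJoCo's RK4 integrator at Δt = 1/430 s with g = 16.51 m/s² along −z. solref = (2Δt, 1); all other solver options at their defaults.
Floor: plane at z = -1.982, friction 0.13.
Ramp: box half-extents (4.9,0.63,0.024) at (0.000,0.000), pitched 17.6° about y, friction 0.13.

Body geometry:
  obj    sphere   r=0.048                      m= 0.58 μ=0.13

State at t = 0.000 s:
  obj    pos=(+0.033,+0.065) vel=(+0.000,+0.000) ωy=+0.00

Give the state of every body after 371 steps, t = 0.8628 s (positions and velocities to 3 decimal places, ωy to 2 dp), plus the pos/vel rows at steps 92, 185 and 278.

State at t = 0.8628 s:
  obj    pos=(+1.298,-0.336) vel=(+2.933,-0.930) ωy=+64.09

Key-timestep trajectory:
   step    t(s)  obj.x    obj.z    obj.vx   obj.vz 
     92  0.2140   +0.111  +0.040  +0.727  -0.231
    185  0.4302   +0.348  -0.035  +1.462  -0.464
    278  0.6465   +0.743  -0.160  +2.198  -0.697


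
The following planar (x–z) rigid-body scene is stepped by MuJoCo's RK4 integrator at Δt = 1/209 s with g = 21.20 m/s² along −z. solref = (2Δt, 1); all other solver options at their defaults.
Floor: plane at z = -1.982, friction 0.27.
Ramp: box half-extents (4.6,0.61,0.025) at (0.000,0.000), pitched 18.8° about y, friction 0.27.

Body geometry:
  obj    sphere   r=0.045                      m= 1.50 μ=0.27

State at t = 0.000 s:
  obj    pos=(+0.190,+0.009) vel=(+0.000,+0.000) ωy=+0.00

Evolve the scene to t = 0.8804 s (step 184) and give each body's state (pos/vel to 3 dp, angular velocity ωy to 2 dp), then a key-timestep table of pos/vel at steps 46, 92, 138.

State at t = 0.8804 s:
  obj    pos=(+1.980,-0.600) vel=(+4.067,-1.385) ωy=+95.46

Key-timestep trajectory:
   step    t(s)  obj.x    obj.z    obj.vx   obj.vz 
     46  0.2201   +0.302  -0.029  +1.017  -0.346
     92  0.4402   +0.638  -0.143  +2.034  -0.692
    138  0.6603   +1.197  -0.334  +3.050  -1.038


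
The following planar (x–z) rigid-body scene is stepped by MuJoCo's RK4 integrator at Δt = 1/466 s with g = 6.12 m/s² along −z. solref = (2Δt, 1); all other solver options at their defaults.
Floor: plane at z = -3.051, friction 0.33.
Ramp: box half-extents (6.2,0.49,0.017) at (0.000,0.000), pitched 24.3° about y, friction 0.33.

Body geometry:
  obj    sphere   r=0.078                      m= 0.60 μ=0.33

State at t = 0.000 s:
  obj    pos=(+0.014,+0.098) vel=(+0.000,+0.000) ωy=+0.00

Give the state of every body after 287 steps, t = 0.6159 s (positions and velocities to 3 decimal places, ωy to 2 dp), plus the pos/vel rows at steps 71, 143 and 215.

State at t = 0.6159 s:
  obj    pos=(+0.325,-0.042) vel=(+1.010,-0.456) ωy=+14.20

Key-timestep trajectory:
   step    t(s)  obj.x    obj.z    obj.vx   obj.vz 
     71  0.1524   +0.033  +0.089  +0.250  -0.113
    143  0.3069   +0.091  +0.063  +0.503  -0.227
    215  0.4614   +0.189  +0.019  +0.756  -0.342


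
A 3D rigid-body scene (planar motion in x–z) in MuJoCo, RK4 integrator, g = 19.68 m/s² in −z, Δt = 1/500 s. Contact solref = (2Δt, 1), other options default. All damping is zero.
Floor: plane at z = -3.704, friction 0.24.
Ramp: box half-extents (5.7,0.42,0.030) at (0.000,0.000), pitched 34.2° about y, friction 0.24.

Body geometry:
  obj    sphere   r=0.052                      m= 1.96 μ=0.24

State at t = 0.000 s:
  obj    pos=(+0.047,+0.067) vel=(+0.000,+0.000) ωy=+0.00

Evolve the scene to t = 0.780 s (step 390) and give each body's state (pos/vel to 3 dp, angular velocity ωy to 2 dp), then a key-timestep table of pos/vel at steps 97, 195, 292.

State at t = 0.780 s:
  obj    pos=(+2.035,-1.284) vel=(+5.098,-3.464) ωy=+118.50

Key-timestep trajectory:
   step    t(s)  obj.x    obj.z    obj.vx   obj.vz 
     97  0.1940   +0.170  -0.016  +1.268  -0.862
    195  0.3900   +0.544  -0.271  +2.549  -1.732
    292  0.5840   +1.162  -0.690  +3.817  -2.594


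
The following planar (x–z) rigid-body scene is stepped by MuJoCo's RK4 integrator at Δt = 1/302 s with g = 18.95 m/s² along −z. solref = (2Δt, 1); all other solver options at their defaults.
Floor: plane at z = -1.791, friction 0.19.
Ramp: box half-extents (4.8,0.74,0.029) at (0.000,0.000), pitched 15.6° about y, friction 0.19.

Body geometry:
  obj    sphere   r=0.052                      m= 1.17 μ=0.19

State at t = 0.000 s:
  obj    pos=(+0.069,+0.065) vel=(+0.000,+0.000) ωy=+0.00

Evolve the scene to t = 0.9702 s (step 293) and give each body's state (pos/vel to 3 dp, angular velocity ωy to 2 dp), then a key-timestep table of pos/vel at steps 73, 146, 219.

State at t = 0.9702 s:
  obj    pos=(+1.719,-0.396) vel=(+3.402,-0.950) ωy=+67.91

Key-timestep trajectory:
   step    t(s)  obj.x    obj.z    obj.vx   obj.vz 
     73  0.2417   +0.171  +0.036  +0.848  -0.237
    146  0.4834   +0.479  -0.050  +1.695  -0.473
    219  0.7252   +0.991  -0.193  +2.542  -0.710


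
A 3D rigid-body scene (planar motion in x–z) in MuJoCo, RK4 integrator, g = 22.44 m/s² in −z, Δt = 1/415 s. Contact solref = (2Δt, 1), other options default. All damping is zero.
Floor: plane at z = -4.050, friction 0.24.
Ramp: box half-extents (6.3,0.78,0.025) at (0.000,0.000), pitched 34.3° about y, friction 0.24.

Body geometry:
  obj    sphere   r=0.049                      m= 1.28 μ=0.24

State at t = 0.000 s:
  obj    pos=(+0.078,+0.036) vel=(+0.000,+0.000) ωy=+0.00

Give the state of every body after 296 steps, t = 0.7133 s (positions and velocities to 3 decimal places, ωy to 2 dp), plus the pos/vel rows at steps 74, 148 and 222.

State at t = 0.7133 s:
  obj    pos=(+1.976,-1.259) vel=(+5.322,-3.631) ωy=+131.45

Key-timestep trajectory:
   step    t(s)  obj.x    obj.z    obj.vx   obj.vz 
     74  0.1783   +0.197  -0.045  +1.331  -0.908
    148  0.3566   +0.553  -0.288  +2.661  -1.815
    222  0.5349   +1.146  -0.692  +3.992  -2.723


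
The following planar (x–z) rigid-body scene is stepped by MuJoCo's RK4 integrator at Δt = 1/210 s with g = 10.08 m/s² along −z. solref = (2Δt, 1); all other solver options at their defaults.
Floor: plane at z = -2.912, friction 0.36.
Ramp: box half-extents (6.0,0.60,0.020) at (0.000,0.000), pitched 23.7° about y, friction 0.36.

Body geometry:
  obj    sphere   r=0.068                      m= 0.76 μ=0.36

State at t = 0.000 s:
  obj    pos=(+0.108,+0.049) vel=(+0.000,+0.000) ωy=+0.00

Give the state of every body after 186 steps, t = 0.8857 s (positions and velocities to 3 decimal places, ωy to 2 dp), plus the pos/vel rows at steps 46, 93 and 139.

State at t = 0.8857 s:
  obj    pos=(+1.147,-0.408) vel=(+2.347,-1.030) ωy=+37.69

Key-timestep trajectory:
   step    t(s)  obj.x    obj.z    obj.vx   obj.vz 
     46  0.2190   +0.172  +0.021  +0.581  -0.255
     93  0.4429   +0.368  -0.065  +1.174  -0.515
    139  0.6619   +0.689  -0.206  +1.754  -0.770


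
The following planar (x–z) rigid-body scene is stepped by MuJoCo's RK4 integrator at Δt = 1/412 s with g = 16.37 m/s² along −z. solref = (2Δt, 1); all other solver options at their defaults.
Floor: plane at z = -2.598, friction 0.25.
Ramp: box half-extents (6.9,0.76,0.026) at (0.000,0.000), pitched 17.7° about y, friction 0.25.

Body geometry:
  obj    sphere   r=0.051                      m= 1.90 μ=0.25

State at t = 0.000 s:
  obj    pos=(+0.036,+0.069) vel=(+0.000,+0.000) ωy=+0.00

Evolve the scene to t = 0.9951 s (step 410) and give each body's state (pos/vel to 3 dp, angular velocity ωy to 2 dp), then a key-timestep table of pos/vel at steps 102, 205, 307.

State at t = 0.9951 s:
  obj    pos=(+1.713,-0.466) vel=(+3.370,-1.076) ωy=+69.36

Key-timestep trajectory:
   step    t(s)  obj.x    obj.z    obj.vx   obj.vz 
    102  0.2476   +0.140  +0.036  +0.839  -0.268
    205  0.4976   +0.455  -0.065  +1.685  -0.538
    307  0.7451   +0.976  -0.231  +2.524  -0.805


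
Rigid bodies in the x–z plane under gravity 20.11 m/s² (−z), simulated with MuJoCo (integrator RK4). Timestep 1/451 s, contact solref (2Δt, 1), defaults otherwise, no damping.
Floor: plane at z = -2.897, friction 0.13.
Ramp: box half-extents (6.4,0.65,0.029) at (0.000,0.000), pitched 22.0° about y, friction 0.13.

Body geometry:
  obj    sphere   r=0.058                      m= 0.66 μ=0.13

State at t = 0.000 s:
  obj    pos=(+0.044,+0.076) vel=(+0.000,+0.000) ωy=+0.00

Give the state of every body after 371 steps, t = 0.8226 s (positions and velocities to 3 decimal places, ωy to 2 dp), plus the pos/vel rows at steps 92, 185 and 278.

State at t = 0.8226 s:
  obj    pos=(+1.732,-0.606) vel=(+4.104,-1.658) ωy=+76.31

Key-timestep trajectory:
   step    t(s)  obj.x    obj.z    obj.vx   obj.vz 
     92  0.2040   +0.148  +0.034  +1.018  -0.411
    185  0.4102   +0.464  -0.094  +2.047  -0.827
    278  0.6164   +0.992  -0.307  +3.076  -1.243


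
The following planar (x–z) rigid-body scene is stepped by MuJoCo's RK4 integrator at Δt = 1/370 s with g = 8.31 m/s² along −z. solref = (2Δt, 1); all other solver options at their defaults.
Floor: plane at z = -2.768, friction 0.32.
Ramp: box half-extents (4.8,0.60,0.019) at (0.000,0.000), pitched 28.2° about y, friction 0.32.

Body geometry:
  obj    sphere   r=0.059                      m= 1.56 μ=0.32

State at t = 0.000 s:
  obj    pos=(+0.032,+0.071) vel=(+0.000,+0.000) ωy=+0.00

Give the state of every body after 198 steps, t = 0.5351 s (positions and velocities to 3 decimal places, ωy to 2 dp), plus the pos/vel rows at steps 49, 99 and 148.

State at t = 0.5351 s:
  obj    pos=(+0.386,-0.119) vel=(+1.323,-0.709) ωy=+25.44

Key-timestep trajectory:
   step    t(s)  obj.x    obj.z    obj.vx   obj.vz 
     49  0.1324   +0.054  +0.060  +0.327  -0.176
     99  0.2676   +0.121  +0.024  +0.661  -0.355
    148  0.4000   +0.230  -0.035  +0.989  -0.530


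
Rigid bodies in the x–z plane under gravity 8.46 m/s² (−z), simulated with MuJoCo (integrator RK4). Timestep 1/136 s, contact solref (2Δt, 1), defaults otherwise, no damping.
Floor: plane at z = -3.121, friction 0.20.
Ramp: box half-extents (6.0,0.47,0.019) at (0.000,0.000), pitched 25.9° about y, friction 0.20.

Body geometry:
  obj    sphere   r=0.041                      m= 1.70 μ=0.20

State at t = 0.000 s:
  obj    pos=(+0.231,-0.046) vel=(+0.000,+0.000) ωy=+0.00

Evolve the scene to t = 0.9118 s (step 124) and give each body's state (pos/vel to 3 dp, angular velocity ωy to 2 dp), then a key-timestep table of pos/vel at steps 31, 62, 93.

State at t = 0.9118 s:
  obj    pos=(+1.218,-0.525) vel=(+2.165,-1.051) ωy=+58.67

Key-timestep trajectory:
   step    t(s)  obj.x    obj.z    obj.vx   obj.vz 
     31  0.2279   +0.293  -0.076  +0.541  -0.263
     62  0.4559   +0.478  -0.165  +1.083  -0.526
     93  0.6838   +0.786  -0.315  +1.624  -0.789


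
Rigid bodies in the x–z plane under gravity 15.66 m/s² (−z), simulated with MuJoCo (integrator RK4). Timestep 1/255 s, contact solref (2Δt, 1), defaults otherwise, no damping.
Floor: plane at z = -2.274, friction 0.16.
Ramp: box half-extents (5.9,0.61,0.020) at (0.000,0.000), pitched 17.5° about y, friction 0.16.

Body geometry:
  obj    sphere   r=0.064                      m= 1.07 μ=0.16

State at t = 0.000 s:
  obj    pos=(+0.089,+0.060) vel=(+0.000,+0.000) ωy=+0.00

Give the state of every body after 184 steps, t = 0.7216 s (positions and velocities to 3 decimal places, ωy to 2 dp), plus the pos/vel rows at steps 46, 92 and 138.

State at t = 0.7216 s:
  obj    pos=(+0.924,-0.203) vel=(+2.315,-0.730) ωy=+37.92

Key-timestep trajectory:
   step    t(s)  obj.x    obj.z    obj.vx   obj.vz 
     46  0.1804   +0.141  +0.044  +0.579  -0.183
     92  0.3608   +0.298  -0.006  +1.158  -0.365
    138  0.5412   +0.559  -0.088  +1.736  -0.547


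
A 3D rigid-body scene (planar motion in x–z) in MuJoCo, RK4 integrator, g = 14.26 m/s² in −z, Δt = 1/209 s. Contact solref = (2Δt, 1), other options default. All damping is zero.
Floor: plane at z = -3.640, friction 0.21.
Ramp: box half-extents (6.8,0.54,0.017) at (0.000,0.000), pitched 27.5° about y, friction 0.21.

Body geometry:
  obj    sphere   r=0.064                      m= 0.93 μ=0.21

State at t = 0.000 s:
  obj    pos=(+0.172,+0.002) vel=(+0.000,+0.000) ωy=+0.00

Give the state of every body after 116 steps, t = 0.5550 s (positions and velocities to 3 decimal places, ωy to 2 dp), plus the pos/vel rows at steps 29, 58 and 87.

State at t = 0.5550 s:
  obj    pos=(+0.815,-0.333) vel=(+2.316,-1.206) ωy=+40.77

Key-timestep trajectory:
   step    t(s)  obj.x    obj.z    obj.vx   obj.vz 
     29  0.1388   +0.212  -0.019  +0.579  -0.301
     58  0.2775   +0.333  -0.082  +1.158  -0.603
     87  0.4163   +0.534  -0.186  +1.737  -0.904


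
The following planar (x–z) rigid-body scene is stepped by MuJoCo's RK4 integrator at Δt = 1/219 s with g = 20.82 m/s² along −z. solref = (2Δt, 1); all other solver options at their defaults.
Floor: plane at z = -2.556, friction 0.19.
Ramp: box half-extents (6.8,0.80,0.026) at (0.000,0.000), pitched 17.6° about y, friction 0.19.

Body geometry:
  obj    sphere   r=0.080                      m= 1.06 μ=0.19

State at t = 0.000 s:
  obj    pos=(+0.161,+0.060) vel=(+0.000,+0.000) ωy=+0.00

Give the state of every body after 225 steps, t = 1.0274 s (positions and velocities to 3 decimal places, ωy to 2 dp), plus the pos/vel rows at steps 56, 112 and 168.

State at t = 1.0274 s:
  obj    pos=(+2.423,-0.658) vel=(+4.404,-1.397) ωy=+57.74

Key-timestep trajectory:
   step    t(s)  obj.x    obj.z    obj.vx   obj.vz 
     56  0.2557   +0.301  +0.016  +1.096  -0.348
    112  0.5114   +0.722  -0.118  +2.192  -0.695
    168  0.7671   +1.422  -0.340  +3.288  -1.043


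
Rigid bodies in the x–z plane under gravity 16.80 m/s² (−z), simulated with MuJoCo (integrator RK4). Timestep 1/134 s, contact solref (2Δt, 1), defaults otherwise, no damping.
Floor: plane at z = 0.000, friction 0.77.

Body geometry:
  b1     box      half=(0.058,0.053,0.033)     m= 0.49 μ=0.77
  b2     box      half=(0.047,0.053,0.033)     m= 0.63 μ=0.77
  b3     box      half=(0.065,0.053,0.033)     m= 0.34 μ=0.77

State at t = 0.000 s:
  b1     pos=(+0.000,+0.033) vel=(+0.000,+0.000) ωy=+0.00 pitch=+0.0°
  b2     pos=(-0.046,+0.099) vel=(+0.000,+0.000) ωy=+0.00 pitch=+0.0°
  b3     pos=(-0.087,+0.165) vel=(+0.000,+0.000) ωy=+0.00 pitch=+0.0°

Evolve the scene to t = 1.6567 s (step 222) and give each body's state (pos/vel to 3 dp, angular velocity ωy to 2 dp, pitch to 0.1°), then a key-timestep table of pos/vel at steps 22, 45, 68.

State at t = 1.6567 s:
  b1     pos=(+0.000,+0.033) vel=(+0.000,+0.000) ωy=+0.00 pitch=+0.0°
  b2     pos=(-0.096,+0.047) vel=(+0.000,+0.000) ωy=+0.00 pitch=-90.0°
  b3     pos=(-0.300,+0.033) vel=(+0.000,+0.000) ωy=+0.00 pitch=+180.0°

Key-timestep trajectory:
   step    t(s)  b1.x    b1.z    b1.vx   b1.vz   b2.x    b2.z    b2.vx   b2.vz   b3.x    b3.z    b3.vx   b3.vz 
     22  0.1642   +0.000  +0.033  +0.001  +0.000   -0.052  +0.100  -0.094  +0.017   -0.104  +0.158  -0.254  -0.123
     45  0.3358   +0.000  +0.033  +0.000  +0.000   -0.097  +0.062  -0.382  -1.046   -0.189  +0.065  -0.740  -0.067
     68  0.5075   +0.000  +0.033  +0.000  +0.000   -0.096  +0.047  +0.000  +0.000   -0.277  +0.056  -0.621  -0.482
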